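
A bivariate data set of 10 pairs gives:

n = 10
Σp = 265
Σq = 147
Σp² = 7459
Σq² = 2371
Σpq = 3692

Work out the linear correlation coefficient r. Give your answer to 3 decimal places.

r = (nΣpq − ΣpΣq) / √[(nΣp² − (Σp)²)(nΣq² − (Σq)²)]
Numerator: 10×3692 − 265×147 = -2035
Denominator: √[(74590 − 70225)(23710 − 21609)] = √[4365 × 2101] = 3028.3436
r = -2035 / 3028.3436 ≈ -0.672

-0.672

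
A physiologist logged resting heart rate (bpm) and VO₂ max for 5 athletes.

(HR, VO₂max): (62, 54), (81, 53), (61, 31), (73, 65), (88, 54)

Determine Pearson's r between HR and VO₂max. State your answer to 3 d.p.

0.458

n = 5, Σx = 365, Σy = 257, Σx² = 27199, Σy² = 13827, Σxy = 19029
nΣxy − ΣxΣy = 95145 − 93805 = 1340
nΣx² − (Σx)² = 135995 − 133225 = 2770; nΣy² − (Σy)² = 69135 − 66049 = 3086
r = 1340 / √(2770 × 3086) = 1340 / 2923.7339 ≈ 0.458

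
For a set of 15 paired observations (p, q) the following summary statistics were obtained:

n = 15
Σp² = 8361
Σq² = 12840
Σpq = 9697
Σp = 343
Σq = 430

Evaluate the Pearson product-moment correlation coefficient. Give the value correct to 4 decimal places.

r = (nΣpq − ΣpΣq) / √[(nΣp² − (Σp)²)(nΣq² − (Σq)²)]
Numerator: 15×9697 − 343×430 = -2035
Denominator: √[(125415 − 117649)(192600 − 184900)] = √[7766 × 7700] = 7732.9296
r = -2035 / 7732.9296 ≈ -0.2632

-0.2632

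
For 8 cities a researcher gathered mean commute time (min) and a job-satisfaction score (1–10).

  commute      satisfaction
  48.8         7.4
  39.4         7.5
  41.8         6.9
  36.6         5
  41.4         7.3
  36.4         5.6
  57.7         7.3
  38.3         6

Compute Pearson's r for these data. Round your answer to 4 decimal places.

0.6126

n = 8, Σx = 340.4, Σy = 53, Σx² = 14855.7, Σy² = 357.56, Σxy = 2285.11
nΣxy − ΣxΣy = 18280.88 − 18041.2 = 239.68
nΣx² − (Σx)² = 118845.6 − 115872.16 = 2973.44; nΣy² − (Σy)² = 2860.48 − 2809 = 51.48
r = 239.68 / √(2973.44 × 51.48) = 239.68 / 391.2451 ≈ 0.6126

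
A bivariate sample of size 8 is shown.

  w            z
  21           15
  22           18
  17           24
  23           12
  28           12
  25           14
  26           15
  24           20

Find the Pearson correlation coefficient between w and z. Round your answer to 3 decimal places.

-0.728

n = 8, Σw = 186, Σz = 130, Σw² = 4404, Σz² = 2234, Σwz = 2951
nΣwz − ΣwΣz = 23608 − 24180 = -572
nΣw² − (Σw)² = 35232 − 34596 = 636; nΣz² − (Σz)² = 17872 − 16900 = 972
r = -572 / √(636 × 972) = -572 / 786.2519 ≈ -0.728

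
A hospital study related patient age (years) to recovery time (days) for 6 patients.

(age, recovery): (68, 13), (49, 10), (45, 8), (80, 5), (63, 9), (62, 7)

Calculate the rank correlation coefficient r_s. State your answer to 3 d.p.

-0.143

Rank age: 5, 2, 1, 6, 4, 3
Rank recovery: 6, 5, 3, 1, 4, 2
d = rank(age) − rank(recovery): -1, -3, -2, 5, 0, 1; Σd² = 40
ρ = 1 − 6Σd² / [n(n²−1)] = 1 − 6×40 / (6×35) = 1 − 240/210 ≈ -0.143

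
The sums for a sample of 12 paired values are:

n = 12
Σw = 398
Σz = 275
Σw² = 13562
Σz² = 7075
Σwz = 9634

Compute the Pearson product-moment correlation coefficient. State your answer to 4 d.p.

r = (nΣwz − ΣwΣz) / √[(nΣw² − (Σw)²)(nΣz² − (Σz)²)]
Numerator: 12×9634 − 398×275 = 6158
Denominator: √[(162744 − 158404)(84900 − 75625)] = √[4340 × 9275] = 6344.5646
r = 6158 / 6344.5646 ≈ 0.9706

0.9706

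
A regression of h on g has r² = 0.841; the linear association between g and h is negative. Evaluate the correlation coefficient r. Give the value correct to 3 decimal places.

|r| = √0.841 = 0.917
The association is negative, so r = −0.917.

-0.917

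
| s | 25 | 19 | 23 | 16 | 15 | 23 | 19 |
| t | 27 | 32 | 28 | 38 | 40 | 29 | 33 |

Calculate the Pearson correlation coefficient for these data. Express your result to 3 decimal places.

-0.978

n = 7, Σs = 140, Σt = 227, Σs² = 2886, Σt² = 7511, Σst = 4429
nΣst − ΣsΣt = 31003 − 31780 = -777
nΣs² − (Σs)² = 20202 − 19600 = 602; nΣt² − (Σt)² = 52577 − 51529 = 1048
r = -777 / √(602 × 1048) = -777 / 794.2896 ≈ -0.978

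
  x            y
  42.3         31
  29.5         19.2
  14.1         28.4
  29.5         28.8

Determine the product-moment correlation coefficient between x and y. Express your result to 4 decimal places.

n = 4, Σx = 115.4, Σy = 107.4, Σx² = 3728.6, Σy² = 2965.64, Σxy = 3127.74
nΣxy − ΣxΣy = 12510.96 − 12393.96 = 117
nΣx² − (Σx)² = 14914.4 − 13317.16 = 1597.24; nΣy² − (Σy)² = 11862.56 − 11534.76 = 327.8
r = 117 / √(1597.24 × 327.8) = 117 / 723.5850 ≈ 0.1617

0.1617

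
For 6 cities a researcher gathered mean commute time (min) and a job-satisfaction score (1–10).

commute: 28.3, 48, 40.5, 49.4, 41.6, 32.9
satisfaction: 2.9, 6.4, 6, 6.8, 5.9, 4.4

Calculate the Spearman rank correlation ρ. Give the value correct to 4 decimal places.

0.9429

Rank commute: 1, 5, 3, 6, 4, 2
Rank satisfaction: 1, 5, 4, 6, 3, 2
d = rank(commute) − rank(satisfaction): 0, 0, -1, 0, 1, 0; Σd² = 2
ρ = 1 − 6Σd² / [n(n²−1)] = 1 − 6×2 / (6×35) = 1 − 12/210 ≈ 0.9429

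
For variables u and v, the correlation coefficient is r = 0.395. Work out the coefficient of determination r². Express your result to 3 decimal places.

r² = (0.395)² = 0.156

0.156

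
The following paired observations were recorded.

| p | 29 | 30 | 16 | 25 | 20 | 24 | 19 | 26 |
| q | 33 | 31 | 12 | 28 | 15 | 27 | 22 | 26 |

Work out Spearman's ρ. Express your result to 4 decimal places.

0.8810

Rank p: 7, 8, 1, 5, 3, 4, 2, 6
Rank q: 8, 7, 1, 6, 2, 5, 3, 4
d = rank(p) − rank(q): -1, 1, 0, -1, 1, -1, -1, 2; Σd² = 10
ρ = 1 − 6Σd² / [n(n²−1)] = 1 − 6×10 / (8×63) = 1 − 60/504 ≈ 0.8810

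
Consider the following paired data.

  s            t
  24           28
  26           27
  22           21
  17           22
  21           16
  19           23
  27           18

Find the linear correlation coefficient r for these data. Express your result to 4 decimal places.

0.1541

n = 7, Σs = 156, Σt = 155, Σs² = 3556, Σt² = 3547, Σst = 3469
nΣst − ΣsΣt = 24283 − 24180 = 103
nΣs² − (Σs)² = 24892 − 24336 = 556; nΣt² − (Σt)² = 24829 − 24025 = 804
r = 103 / √(556 × 804) = 103 / 668.5985 ≈ 0.1541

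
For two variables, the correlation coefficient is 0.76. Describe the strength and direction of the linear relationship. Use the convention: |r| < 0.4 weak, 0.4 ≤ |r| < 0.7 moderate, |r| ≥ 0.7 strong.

r = 0.76 > 0 so the relationship is positive.
|r| = 0.76, which falls in the strong range.

strong positive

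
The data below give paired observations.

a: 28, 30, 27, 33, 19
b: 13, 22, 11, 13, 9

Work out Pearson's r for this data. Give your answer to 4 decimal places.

n = 5, Σa = 137, Σb = 68, Σa² = 3863, Σb² = 1024, Σab = 1921
nΣab − ΣaΣb = 9605 − 9316 = 289
nΣa² − (Σa)² = 19315 − 18769 = 546; nΣb² − (Σb)² = 5120 − 4624 = 496
r = 289 / √(546 × 496) = 289 / 520.3998 ≈ 0.5553

0.5553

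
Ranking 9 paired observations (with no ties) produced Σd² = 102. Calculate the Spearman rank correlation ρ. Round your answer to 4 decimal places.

ρ = 1 − 6Σd² / [n(n²−1)] = 1 − 6×102 / (9×80)
  = 1 − 612/720 = 1 − 0.85000 ≈ 0.1500

0.1500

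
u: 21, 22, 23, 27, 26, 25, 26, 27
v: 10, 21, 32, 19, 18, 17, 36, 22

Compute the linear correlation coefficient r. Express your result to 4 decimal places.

n = 8, Σu = 197, Σv = 175, Σu² = 4889, Σv² = 4319, Σuv = 4344
nΣuv − ΣuΣv = 34752 − 34475 = 277
nΣu² − (Σu)² = 39112 − 38809 = 303; nΣv² − (Σv)² = 34552 − 30625 = 3927
r = 277 / √(303 × 3927) = 277 / 1090.8167 ≈ 0.2539

0.2539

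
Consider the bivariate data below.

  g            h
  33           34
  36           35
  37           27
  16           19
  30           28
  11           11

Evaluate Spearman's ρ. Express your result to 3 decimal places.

0.657

Rank g: 4, 5, 6, 2, 3, 1
Rank h: 5, 6, 3, 2, 4, 1
d = rank(g) − rank(h): -1, -1, 3, 0, -1, 0; Σd² = 12
ρ = 1 − 6Σd² / [n(n²−1)] = 1 − 6×12 / (6×35) = 1 − 72/210 ≈ 0.657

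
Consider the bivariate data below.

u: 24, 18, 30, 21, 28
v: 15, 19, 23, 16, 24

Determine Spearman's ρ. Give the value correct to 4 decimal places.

Rank u: 3, 1, 5, 2, 4
Rank v: 1, 3, 4, 2, 5
d = rank(u) − rank(v): 2, -2, 1, 0, -1; Σd² = 10
ρ = 1 − 6Σd² / [n(n²−1)] = 1 − 6×10 / (5×24) = 1 − 60/120 ≈ 0.5000

0.5000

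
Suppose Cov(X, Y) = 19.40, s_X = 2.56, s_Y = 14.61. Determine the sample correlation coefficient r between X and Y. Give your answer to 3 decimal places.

0.519

r = Cov(X,Y) / (s_X · s_Y) = 19.40 / (2.56 × 14.61)
  = 19.40 / 37.4016 ≈ 0.519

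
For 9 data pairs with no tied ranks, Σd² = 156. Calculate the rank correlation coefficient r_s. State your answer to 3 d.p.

-0.300

ρ = 1 − 6Σd² / [n(n²−1)] = 1 − 6×156 / (9×80)
  = 1 − 936/720 = 1 − 1.3000 ≈ -0.300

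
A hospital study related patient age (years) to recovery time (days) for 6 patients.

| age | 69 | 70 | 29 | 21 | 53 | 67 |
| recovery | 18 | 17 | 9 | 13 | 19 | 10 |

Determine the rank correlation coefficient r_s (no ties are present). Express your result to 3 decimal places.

Rank age: 5, 6, 2, 1, 3, 4
Rank recovery: 5, 4, 1, 3, 6, 2
d = rank(age) − rank(recovery): 0, 2, 1, -2, -3, 2; Σd² = 22
ρ = 1 − 6Σd² / [n(n²−1)] = 1 − 6×22 / (6×35) = 1 − 132/210 ≈ 0.371

0.371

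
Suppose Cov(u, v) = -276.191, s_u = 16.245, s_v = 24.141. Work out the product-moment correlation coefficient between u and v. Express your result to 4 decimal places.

-0.7043

r = Cov(u,v) / (s_u · s_v) = -276.191 / (16.245 × 24.141)
  = -276.191 / 392.1705 ≈ -0.7043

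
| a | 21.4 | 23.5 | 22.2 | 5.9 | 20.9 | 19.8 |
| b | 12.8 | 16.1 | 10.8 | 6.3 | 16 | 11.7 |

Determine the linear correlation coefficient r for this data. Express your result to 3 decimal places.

0.828

n = 6, Σa = 113.7, Σb = 73.7, Σa² = 2366.71, Σb² = 972.27, Σab = 1495.26
nΣab − ΣaΣb = 8971.56 − 8379.69 = 591.87
nΣa² − (Σa)² = 14200.26 − 12927.69 = 1272.57; nΣb² − (Σb)² = 5833.62 − 5431.69 = 401.93
r = 591.87 / √(1272.57 × 401.93) = 591.87 / 715.1811 ≈ 0.828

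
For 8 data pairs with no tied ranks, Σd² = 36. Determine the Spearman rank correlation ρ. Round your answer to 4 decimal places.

ρ = 1 − 6Σd² / [n(n²−1)] = 1 − 6×36 / (8×63)
  = 1 − 216/504 = 1 − 0.42857 ≈ 0.5714

0.5714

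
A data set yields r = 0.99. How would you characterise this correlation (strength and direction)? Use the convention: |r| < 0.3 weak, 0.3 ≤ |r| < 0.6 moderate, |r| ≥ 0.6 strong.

strong positive

r = 0.99 > 0 so the relationship is positive.
|r| = 0.99, which falls in the strong range.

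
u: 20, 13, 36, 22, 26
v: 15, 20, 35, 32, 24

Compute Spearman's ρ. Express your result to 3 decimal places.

Rank u: 2, 1, 5, 3, 4
Rank v: 1, 2, 5, 4, 3
d = rank(u) − rank(v): 1, -1, 0, -1, 1; Σd² = 4
ρ = 1 − 6Σd² / [n(n²−1)] = 1 − 6×4 / (5×24) = 1 − 24/120 ≈ 0.800

0.800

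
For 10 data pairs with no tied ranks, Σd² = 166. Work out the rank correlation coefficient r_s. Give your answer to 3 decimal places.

-0.006

ρ = 1 − 6Σd² / [n(n²−1)] = 1 − 6×166 / (10×99)
  = 1 − 996/990 = 1 − 1.0061 ≈ -0.006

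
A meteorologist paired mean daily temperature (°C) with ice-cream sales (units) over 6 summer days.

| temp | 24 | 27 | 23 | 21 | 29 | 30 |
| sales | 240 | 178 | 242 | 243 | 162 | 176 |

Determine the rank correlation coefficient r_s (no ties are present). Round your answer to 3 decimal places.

-0.943

Rank temp: 3, 4, 2, 1, 5, 6
Rank sales: 4, 3, 5, 6, 1, 2
d = rank(temp) − rank(sales): -1, 1, -3, -5, 4, 4; Σd² = 68
ρ = 1 − 6Σd² / [n(n²−1)] = 1 − 6×68 / (6×35) = 1 − 408/210 ≈ -0.943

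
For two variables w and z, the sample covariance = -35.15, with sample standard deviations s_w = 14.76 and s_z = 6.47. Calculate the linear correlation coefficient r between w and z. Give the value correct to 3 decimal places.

r = Cov(w,z) / (s_w · s_z) = -35.15 / (14.76 × 6.47)
  = -35.15 / 95.4972 ≈ -0.368

-0.368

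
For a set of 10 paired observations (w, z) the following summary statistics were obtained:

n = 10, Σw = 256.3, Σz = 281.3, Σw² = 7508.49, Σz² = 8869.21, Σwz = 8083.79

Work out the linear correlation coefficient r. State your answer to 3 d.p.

r = (nΣwz − ΣwΣz) / √[(nΣw² − (Σw)²)(nΣz² − (Σz)²)]
Numerator: 10×8083.79 − 256.3×281.3 = 8740.71
Denominator: √[(75084.9 − 65689.69)(88692.1 − 79129.69)] = √[9395.21 × 9562.41] = 9478.4413
r = 8740.71 / 9478.4413 ≈ 0.922

0.922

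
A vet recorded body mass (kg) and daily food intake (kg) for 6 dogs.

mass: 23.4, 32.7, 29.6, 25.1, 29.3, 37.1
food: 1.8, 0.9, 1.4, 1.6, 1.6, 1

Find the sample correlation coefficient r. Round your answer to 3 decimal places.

-0.890

n = 6, Σx = 177.2, Σy = 8.3, Σx² = 5357.92, Σy² = 12.13, Σxy = 237.13
nΣxy − ΣxΣy = 1422.78 − 1470.76 = -47.98
nΣx² − (Σx)² = 32147.52 − 31399.84 = 747.68; nΣy² − (Σy)² = 72.78 − 68.89 = 3.89
r = -47.98 / √(747.68 × 3.89) = -47.98 / 53.9303 ≈ -0.890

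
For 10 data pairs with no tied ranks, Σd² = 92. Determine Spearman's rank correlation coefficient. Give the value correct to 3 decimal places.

ρ = 1 − 6Σd² / [n(n²−1)] = 1 − 6×92 / (10×99)
  = 1 − 552/990 = 1 − 0.5576 ≈ 0.442

0.442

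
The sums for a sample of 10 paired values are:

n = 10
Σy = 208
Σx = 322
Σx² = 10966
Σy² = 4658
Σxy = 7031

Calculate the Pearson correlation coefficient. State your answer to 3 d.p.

0.749

r = (nΣxy − ΣxΣy) / √[(nΣx² − (Σx)²)(nΣy² − (Σy)²)]
Numerator: 10×7031 − 322×208 = 3334
Denominator: √[(109660 − 103684)(46580 − 43264)] = √[5976 × 3316] = 4451.5633
r = 3334 / 4451.5633 ≈ 0.749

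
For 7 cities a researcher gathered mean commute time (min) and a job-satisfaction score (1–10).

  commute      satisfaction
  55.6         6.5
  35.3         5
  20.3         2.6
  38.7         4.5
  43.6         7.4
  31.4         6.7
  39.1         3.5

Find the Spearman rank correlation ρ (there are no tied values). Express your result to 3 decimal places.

0.429

Rank commute: 7, 3, 1, 4, 6, 2, 5
Rank satisfaction: 5, 4, 1, 3, 7, 6, 2
d = rank(commute) − rank(satisfaction): 2, -1, 0, 1, -1, -4, 3; Σd² = 32
ρ = 1 − 6Σd² / [n(n²−1)] = 1 − 6×32 / (7×48) = 1 − 192/336 ≈ 0.429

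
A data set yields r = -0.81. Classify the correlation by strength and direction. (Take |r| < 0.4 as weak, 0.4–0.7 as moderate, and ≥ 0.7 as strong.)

r = -0.81 < 0 so the relationship is negative.
|r| = 0.81, which falls in the strong range.

strong negative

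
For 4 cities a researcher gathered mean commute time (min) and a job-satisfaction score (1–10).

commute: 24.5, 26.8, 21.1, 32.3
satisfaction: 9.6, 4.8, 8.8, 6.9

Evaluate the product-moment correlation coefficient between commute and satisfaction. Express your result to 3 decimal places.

-0.512

n = 4, Σx = 104.7, Σy = 30.1, Σx² = 2806.99, Σy² = 240.25, Σxy = 772.39
nΣxy − ΣxΣy = 3089.56 − 3151.47 = -61.91
nΣx² − (Σx)² = 11227.96 − 10962.09 = 265.87; nΣy² − (Σy)² = 961 − 906.01 = 54.99
r = -61.91 / √(265.87 × 54.99) = -61.91 / 120.9140 ≈ -0.512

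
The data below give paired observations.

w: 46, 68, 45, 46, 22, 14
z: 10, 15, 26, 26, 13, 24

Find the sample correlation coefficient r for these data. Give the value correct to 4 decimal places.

-0.1600

n = 6, Σw = 241, Σz = 114, Σw² = 11561, Σz² = 2422, Σwz = 4468
nΣwz − ΣwΣz = 26808 − 27474 = -666
nΣw² − (Σw)² = 69366 − 58081 = 11285; nΣz² − (Σz)² = 14532 − 12996 = 1536
r = -666 / √(11285 × 1536) = -666 / 4163.3832 ≈ -0.1600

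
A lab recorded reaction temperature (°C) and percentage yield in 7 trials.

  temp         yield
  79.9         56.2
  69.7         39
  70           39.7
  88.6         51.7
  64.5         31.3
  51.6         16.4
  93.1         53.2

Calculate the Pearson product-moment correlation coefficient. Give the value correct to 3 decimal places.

0.932

n = 7, Σx = 517.4, Σy = 287.5, Σx² = 39482.48, Σy² = 13007.31, Σxy = 22386.31
nΣxy − ΣxΣy = 156704.17 − 148752.5 = 7951.67
nΣx² − (Σx)² = 276377.36 − 267702.76 = 8674.6; nΣy² − (Σy)² = 91051.17 − 82656.25 = 8394.92
r = 7951.67 / √(8674.6 × 8394.92) = 7951.67 / 8533.6143 ≈ 0.932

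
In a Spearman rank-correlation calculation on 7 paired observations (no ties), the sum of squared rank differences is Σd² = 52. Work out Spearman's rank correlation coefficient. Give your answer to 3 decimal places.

ρ = 1 − 6Σd² / [n(n²−1)] = 1 − 6×52 / (7×48)
  = 1 − 312/336 = 1 − 0.9286 ≈ 0.071

0.071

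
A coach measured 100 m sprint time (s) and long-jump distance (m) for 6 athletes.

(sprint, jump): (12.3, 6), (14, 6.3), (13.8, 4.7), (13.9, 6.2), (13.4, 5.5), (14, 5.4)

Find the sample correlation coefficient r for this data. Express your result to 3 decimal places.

n = 6, Σx = 81.4, Σy = 34.1, Σx² = 1106.5, Σy² = 195.63, Σxy = 462.34
nΣxy − ΣxΣy = 2774.04 − 2775.74 = -1.7
nΣx² − (Σx)² = 6639 − 6625.96 = 13.04; nΣy² − (Σy)² = 1173.78 − 1162.81 = 10.97
r = -1.7 / √(13.04 × 10.97) = -1.7 / 11.9603 ≈ -0.142

-0.142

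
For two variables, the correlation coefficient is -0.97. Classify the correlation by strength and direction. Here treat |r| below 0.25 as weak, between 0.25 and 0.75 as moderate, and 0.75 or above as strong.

r = -0.97 < 0 so the relationship is negative.
|r| = 0.97, which falls in the strong range.

strong negative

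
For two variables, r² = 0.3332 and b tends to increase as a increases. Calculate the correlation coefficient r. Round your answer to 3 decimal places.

0.577

|r| = √0.3332 = 0.577
The association is positive, so r = 0.577.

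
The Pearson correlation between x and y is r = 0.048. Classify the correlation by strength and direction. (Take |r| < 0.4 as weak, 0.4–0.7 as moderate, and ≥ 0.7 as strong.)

r = 0.048 > 0 so the relationship is positive.
|r| = 0.048, which falls in the weak range.

weak positive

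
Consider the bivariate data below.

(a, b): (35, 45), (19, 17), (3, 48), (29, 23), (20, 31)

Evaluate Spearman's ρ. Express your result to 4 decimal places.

-0.1000

Rank a: 5, 2, 1, 4, 3
Rank b: 4, 1, 5, 2, 3
d = rank(a) − rank(b): 1, 1, -4, 2, 0; Σd² = 22
ρ = 1 − 6Σd² / [n(n²−1)] = 1 − 6×22 / (5×24) = 1 − 132/120 ≈ -0.1000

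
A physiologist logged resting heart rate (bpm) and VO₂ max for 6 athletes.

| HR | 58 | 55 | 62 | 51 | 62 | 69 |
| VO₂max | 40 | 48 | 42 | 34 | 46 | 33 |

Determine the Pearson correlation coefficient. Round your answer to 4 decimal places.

n = 6, Σx = 357, Σy = 243, Σx² = 21439, Σy² = 10029, Σxy = 14427
nΣxy − ΣxΣy = 86562 − 86751 = -189
nΣx² − (Σx)² = 128634 − 127449 = 1185; nΣy² − (Σy)² = 60174 − 59049 = 1125
r = -189 / √(1185 × 1125) = -189 / 1154.6103 ≈ -0.1637

-0.1637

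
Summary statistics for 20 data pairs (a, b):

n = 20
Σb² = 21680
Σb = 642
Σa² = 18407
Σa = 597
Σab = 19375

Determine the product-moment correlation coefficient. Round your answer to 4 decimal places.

r = (nΣab − ΣaΣb) / √[(nΣa² − (Σa)²)(nΣb² − (Σb)²)]
Numerator: 20×19375 − 597×642 = 4226
Denominator: √[(368140 − 356409)(433600 − 412164)] = √[11731 × 21436] = 15857.6706
r = 4226 / 15857.6706 ≈ 0.2665

0.2665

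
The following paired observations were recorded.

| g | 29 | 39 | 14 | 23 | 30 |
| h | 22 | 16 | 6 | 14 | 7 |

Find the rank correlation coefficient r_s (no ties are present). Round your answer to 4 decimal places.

0.5000

Rank g: 3, 5, 1, 2, 4
Rank h: 5, 4, 1, 3, 2
d = rank(g) − rank(h): -2, 1, 0, -1, 2; Σd² = 10
ρ = 1 − 6Σd² / [n(n²−1)] = 1 − 6×10 / (5×24) = 1 − 60/120 ≈ 0.5000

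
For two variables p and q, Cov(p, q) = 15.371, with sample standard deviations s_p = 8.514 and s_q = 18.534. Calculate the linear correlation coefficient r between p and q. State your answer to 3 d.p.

r = Cov(p,q) / (s_p · s_q) = 15.371 / (8.514 × 18.534)
  = 15.371 / 157.7985 ≈ 0.097

0.097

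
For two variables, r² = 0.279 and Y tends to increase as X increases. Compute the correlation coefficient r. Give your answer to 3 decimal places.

0.528

|r| = √0.279 = 0.528
The association is positive, so r = 0.528.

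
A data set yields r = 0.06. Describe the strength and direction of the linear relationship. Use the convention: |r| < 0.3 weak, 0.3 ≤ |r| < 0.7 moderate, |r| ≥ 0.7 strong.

weak positive

r = 0.06 > 0 so the relationship is positive.
|r| = 0.06, which falls in the weak range.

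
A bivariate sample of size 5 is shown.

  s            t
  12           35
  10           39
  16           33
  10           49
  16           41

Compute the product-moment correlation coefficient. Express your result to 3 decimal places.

-0.498

n = 5, Σs = 64, Σt = 197, Σs² = 856, Σt² = 7917, Σst = 2484
nΣst − ΣsΣt = 12420 − 12608 = -188
nΣs² − (Σs)² = 4280 − 4096 = 184; nΣt² − (Σt)² = 39585 − 38809 = 776
r = -188 / √(184 × 776) = -188 / 377.8677 ≈ -0.498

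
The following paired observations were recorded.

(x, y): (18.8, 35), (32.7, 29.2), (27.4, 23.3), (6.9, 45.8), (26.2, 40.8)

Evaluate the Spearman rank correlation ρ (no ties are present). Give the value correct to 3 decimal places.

Rank x: 2, 5, 4, 1, 3
Rank y: 3, 2, 1, 5, 4
d = rank(x) − rank(y): -1, 3, 3, -4, -1; Σd² = 36
ρ = 1 − 6Σd² / [n(n²−1)] = 1 − 6×36 / (5×24) = 1 − 216/120 ≈ -0.800

-0.800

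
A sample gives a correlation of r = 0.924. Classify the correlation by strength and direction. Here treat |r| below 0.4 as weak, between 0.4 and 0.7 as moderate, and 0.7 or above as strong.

strong positive

r = 0.924 > 0 so the relationship is positive.
|r| = 0.924, which falls in the strong range.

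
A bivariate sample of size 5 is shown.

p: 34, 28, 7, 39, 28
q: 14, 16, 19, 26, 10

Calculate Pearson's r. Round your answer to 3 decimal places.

n = 5, Σp = 136, Σq = 85, Σp² = 4294, Σq² = 1589, Σpq = 2351
nΣpq − ΣpΣq = 11755 − 11560 = 195
nΣp² − (Σp)² = 21470 − 18496 = 2974; nΣq² − (Σq)² = 7945 − 7225 = 720
r = 195 / √(2974 × 720) = 195 / 1463.3113 ≈ 0.133

0.133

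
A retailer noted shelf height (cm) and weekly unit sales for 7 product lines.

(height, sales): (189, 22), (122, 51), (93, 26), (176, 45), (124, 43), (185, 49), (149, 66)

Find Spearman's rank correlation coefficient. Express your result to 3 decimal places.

-0.143

Rank height: 7, 2, 1, 5, 3, 6, 4
Rank sales: 1, 6, 2, 4, 3, 5, 7
d = rank(height) − rank(sales): 6, -4, -1, 1, 0, 1, -3; Σd² = 64
ρ = 1 − 6Σd² / [n(n²−1)] = 1 − 6×64 / (7×48) = 1 − 384/336 ≈ -0.143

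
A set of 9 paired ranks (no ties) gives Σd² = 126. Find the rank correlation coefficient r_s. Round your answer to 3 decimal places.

ρ = 1 − 6Σd² / [n(n²−1)] = 1 − 6×126 / (9×80)
  = 1 − 756/720 = 1 − 1.0500 ≈ -0.050

-0.050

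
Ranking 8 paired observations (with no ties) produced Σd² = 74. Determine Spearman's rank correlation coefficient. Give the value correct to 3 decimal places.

0.119

ρ = 1 − 6Σd² / [n(n²−1)] = 1 − 6×74 / (8×63)
  = 1 − 444/504 = 1 − 0.8810 ≈ 0.119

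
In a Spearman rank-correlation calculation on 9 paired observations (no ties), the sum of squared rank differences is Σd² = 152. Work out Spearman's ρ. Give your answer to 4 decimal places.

-0.2667

ρ = 1 − 6Σd² / [n(n²−1)] = 1 − 6×152 / (9×80)
  = 1 − 912/720 = 1 − 1.26667 ≈ -0.2667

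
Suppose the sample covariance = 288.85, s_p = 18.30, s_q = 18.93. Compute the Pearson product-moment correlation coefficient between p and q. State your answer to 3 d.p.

r = Cov(p,q) / (s_p · s_q) = 288.85 / (18.30 × 18.93)
  = 288.85 / 346.4190 ≈ 0.834

0.834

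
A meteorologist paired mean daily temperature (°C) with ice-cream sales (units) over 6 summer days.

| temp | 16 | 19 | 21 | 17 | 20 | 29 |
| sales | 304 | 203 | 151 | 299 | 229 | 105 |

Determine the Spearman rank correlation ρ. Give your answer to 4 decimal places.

-0.9429

Rank temp: 1, 3, 5, 2, 4, 6
Rank sales: 6, 3, 2, 5, 4, 1
d = rank(temp) − rank(sales): -5, 0, 3, -3, 0, 5; Σd² = 68
ρ = 1 − 6Σd² / [n(n²−1)] = 1 − 6×68 / (6×35) = 1 − 408/210 ≈ -0.9429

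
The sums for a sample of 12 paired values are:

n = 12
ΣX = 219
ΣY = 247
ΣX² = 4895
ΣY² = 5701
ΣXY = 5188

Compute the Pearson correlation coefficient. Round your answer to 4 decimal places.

0.9138

r = (nΣXY − ΣXΣY) / √[(nΣX² − (ΣX)²)(nΣY² − (ΣY)²)]
Numerator: 12×5188 − 219×247 = 8163
Denominator: √[(58740 − 47961)(68412 − 61009)] = √[10779 × 7403] = 8932.9131
r = 8163 / 8932.9131 ≈ 0.9138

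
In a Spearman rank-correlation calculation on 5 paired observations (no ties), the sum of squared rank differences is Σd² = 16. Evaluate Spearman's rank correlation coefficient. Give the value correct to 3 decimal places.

0.200

ρ = 1 − 6Σd² / [n(n²−1)] = 1 − 6×16 / (5×24)
  = 1 − 96/120 = 1 − 0.8000 ≈ 0.200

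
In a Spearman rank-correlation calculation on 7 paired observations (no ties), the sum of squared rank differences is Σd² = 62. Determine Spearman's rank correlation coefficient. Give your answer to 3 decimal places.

ρ = 1 − 6Σd² / [n(n²−1)] = 1 − 6×62 / (7×48)
  = 1 − 372/336 = 1 − 1.1071 ≈ -0.107

-0.107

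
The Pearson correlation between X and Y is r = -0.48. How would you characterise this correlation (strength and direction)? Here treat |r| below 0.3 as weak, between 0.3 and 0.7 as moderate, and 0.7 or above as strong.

moderate negative

r = -0.48 < 0 so the relationship is negative.
|r| = 0.48, which falls in the moderate range.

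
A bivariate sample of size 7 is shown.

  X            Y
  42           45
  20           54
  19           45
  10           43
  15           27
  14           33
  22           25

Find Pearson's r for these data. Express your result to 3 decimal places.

0.231

n = 7, ΣX = 142, ΣY = 272, ΣX² = 3530, ΣY² = 11258, ΣXY = 5672
nΣXY − ΣXΣY = 39704 − 38624 = 1080
nΣX² − (ΣX)² = 24710 − 20164 = 4546; nΣY² − (ΣY)² = 78806 − 73984 = 4822
r = 1080 / √(4546 × 4822) = 1080 / 4681.9667 ≈ 0.231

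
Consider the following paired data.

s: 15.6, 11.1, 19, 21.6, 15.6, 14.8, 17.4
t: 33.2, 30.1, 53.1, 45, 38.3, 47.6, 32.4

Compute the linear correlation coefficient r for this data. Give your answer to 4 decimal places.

0.5689

n = 7, Σs = 115.1, Σt = 279.7, Σs² = 1959.29, Σt² = 11635.27, Σst = 4698.65
nΣst − ΣsΣt = 32890.55 − 32193.47 = 697.08
nΣs² − (Σs)² = 13715.03 − 13248.01 = 467.02; nΣt² − (Σt)² = 81446.89 − 78232.09 = 3214.8
r = 697.08 / √(467.02 × 3214.8) = 697.08 / 1225.3064 ≈ 0.5689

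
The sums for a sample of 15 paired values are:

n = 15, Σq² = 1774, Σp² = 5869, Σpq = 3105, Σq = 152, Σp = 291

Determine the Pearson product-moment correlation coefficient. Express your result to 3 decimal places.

r = (nΣpq − ΣpΣq) / √[(nΣp² − (Σp)²)(nΣq² − (Σq)²)]
Numerator: 15×3105 − 291×152 = 2343
Denominator: √[(88035 − 84681)(26610 − 23104)] = √[3354 × 3506] = 3429.1579
r = 2343 / 3429.1579 ≈ 0.683

0.683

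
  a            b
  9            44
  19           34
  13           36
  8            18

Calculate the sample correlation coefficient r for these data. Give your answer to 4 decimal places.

0.2268

n = 4, Σa = 49, Σb = 132, Σa² = 675, Σb² = 4712, Σab = 1654
nΣab − ΣaΣb = 6616 − 6468 = 148
nΣa² − (Σa)² = 2700 − 2401 = 299; nΣb² − (Σb)² = 18848 − 17424 = 1424
r = 148 / √(299 × 1424) = 148 / 652.5151 ≈ 0.2268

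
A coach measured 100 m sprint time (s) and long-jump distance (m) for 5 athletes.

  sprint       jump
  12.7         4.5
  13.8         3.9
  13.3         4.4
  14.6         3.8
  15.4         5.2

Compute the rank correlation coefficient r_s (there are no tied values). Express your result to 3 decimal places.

Rank sprint: 1, 3, 2, 4, 5
Rank jump: 4, 2, 3, 1, 5
d = rank(sprint) − rank(jump): -3, 1, -1, 3, 0; Σd² = 20
ρ = 1 − 6Σd² / [n(n²−1)] = 1 − 6×20 / (5×24) = 1 − 120/120 ≈ 0.000

0.000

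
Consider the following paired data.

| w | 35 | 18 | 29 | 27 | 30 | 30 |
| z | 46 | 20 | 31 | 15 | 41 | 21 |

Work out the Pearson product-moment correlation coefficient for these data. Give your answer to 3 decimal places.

0.663

n = 6, Σw = 169, Σz = 174, Σw² = 4919, Σz² = 5824, Σwz = 5134
nΣwz − ΣwΣz = 30804 − 29406 = 1398
nΣw² − (Σw)² = 29514 − 28561 = 953; nΣz² − (Σz)² = 34944 − 30276 = 4668
r = 1398 / √(953 × 4668) = 1398 / 2109.1714 ≈ 0.663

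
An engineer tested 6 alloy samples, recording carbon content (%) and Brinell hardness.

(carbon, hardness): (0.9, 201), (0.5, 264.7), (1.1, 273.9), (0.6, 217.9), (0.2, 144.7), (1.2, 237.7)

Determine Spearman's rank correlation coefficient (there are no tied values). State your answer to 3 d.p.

Rank carbon: 4, 2, 5, 3, 1, 6
Rank hardness: 2, 5, 6, 3, 1, 4
d = rank(carbon) − rank(hardness): 2, -3, -1, 0, 0, 2; Σd² = 18
ρ = 1 − 6Σd² / [n(n²−1)] = 1 − 6×18 / (6×35) = 1 − 108/210 ≈ 0.486

0.486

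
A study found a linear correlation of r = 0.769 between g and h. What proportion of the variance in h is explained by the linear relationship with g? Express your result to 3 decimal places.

r² = (0.769)² = 0.591

0.591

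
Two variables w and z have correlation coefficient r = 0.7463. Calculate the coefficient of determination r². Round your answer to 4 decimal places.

r² = (0.7463)² = 0.5570

0.5570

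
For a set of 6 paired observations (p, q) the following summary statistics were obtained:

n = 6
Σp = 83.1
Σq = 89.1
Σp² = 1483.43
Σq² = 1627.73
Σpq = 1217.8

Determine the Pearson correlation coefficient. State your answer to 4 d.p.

r = (nΣpq − ΣpΣq) / √[(nΣp² − (Σp)²)(nΣq² − (Σq)²)]
Numerator: 6×1217.8 − 83.1×89.1 = -97.41
Denominator: √[(8900.58 − 6905.61)(9766.38 − 7938.81)] = √[1994.97 × 1827.57] = 1909.4364
r = -97.41 / 1909.4364 ≈ -0.0510

-0.0510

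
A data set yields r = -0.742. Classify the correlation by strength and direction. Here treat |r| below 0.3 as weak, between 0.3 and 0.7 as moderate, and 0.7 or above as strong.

strong negative

r = -0.742 < 0 so the relationship is negative.
|r| = 0.742, which falls in the strong range.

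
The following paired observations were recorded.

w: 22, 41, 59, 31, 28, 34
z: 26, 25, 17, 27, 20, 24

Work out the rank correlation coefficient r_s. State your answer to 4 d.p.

-0.4857

Rank w: 1, 5, 6, 3, 2, 4
Rank z: 5, 4, 1, 6, 2, 3
d = rank(w) − rank(z): -4, 1, 5, -3, 0, 1; Σd² = 52
ρ = 1 − 6Σd² / [n(n²−1)] = 1 − 6×52 / (6×35) = 1 − 312/210 ≈ -0.4857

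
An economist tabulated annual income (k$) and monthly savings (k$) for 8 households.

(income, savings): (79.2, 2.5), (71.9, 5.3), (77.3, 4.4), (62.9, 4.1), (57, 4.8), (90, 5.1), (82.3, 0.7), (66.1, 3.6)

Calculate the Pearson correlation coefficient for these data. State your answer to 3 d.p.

n = 8, Σx = 586.7, Σy = 30.5, Σx² = 43865.45, Σy² = 133.01, Σxy = 2205.25
nΣxy − ΣxΣy = 17642 − 17894.35 = -252.35
nΣx² − (Σx)² = 350923.6 − 344216.89 = 6706.71; nΣy² − (Σy)² = 1064.08 − 930.25 = 133.83
r = -252.35 / √(6706.71 × 133.83) = -252.35 / 947.3959 ≈ -0.266

-0.266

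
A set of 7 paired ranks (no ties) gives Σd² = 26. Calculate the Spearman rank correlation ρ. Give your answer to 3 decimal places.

ρ = 1 − 6Σd² / [n(n²−1)] = 1 − 6×26 / (7×48)
  = 1 − 156/336 = 1 − 0.4643 ≈ 0.536

0.536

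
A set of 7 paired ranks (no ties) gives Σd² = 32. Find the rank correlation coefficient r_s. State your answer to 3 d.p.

0.429

ρ = 1 − 6Σd² / [n(n²−1)] = 1 − 6×32 / (7×48)
  = 1 − 192/336 = 1 − 0.5714 ≈ 0.429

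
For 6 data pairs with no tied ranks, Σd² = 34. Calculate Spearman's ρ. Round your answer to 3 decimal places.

ρ = 1 − 6Σd² / [n(n²−1)] = 1 − 6×34 / (6×35)
  = 1 − 204/210 = 1 − 0.9714 ≈ 0.029

0.029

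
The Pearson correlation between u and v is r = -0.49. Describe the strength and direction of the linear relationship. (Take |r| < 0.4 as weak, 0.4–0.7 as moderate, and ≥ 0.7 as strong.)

r = -0.49 < 0 so the relationship is negative.
|r| = 0.49, which falls in the moderate range.

moderate negative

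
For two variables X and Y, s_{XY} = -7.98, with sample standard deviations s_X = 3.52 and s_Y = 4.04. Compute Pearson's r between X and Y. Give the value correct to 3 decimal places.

-0.561

r = Cov(X,Y) / (s_X · s_Y) = -7.98 / (3.52 × 4.04)
  = -7.98 / 14.2208 ≈ -0.561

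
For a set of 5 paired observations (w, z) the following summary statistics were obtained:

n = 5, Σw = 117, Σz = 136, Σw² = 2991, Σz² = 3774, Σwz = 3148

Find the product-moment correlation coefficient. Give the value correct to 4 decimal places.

-0.2500

r = (nΣwz − ΣwΣz) / √[(nΣw² − (Σw)²)(nΣz² − (Σz)²)]
Numerator: 5×3148 − 117×136 = -172
Denominator: √[(14955 − 13689)(18870 − 18496)] = √[1266 × 374] = 688.1017
r = -172 / 688.1017 ≈ -0.2500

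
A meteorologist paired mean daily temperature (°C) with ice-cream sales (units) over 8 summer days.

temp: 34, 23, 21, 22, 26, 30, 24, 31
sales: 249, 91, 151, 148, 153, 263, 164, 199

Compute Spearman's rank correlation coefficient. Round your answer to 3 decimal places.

Rank temp: 8, 3, 1, 2, 5, 6, 4, 7
Rank sales: 7, 1, 3, 2, 4, 8, 5, 6
d = rank(temp) − rank(sales): 1, 2, -2, 0, 1, -2, -1, 1; Σd² = 16
ρ = 1 − 6Σd² / [n(n²−1)] = 1 − 6×16 / (8×63) = 1 − 96/504 ≈ 0.810

0.810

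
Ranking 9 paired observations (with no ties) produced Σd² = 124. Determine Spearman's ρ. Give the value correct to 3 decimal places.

-0.033

ρ = 1 − 6Σd² / [n(n²−1)] = 1 − 6×124 / (9×80)
  = 1 − 744/720 = 1 − 1.0333 ≈ -0.033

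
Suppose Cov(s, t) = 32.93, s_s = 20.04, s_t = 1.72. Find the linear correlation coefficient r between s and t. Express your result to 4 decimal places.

0.9554

r = Cov(s,t) / (s_s · s_t) = 32.93 / (20.04 × 1.72)
  = 32.93 / 34.4688 ≈ 0.9554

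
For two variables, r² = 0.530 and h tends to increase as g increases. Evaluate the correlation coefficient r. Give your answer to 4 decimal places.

0.7280

|r| = √0.530 = 0.7280
The association is positive, so r = 0.7280.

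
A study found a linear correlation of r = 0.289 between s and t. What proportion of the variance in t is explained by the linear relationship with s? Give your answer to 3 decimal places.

r² = (0.289)² = 0.084

0.084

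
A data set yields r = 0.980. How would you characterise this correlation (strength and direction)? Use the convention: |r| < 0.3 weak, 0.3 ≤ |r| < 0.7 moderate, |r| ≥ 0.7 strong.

r = 0.980 > 0 so the relationship is positive.
|r| = 0.980, which falls in the strong range.

strong positive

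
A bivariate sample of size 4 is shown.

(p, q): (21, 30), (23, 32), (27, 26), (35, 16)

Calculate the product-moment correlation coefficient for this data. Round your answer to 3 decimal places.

-0.968

n = 4, Σp = 106, Σq = 104, Σp² = 2924, Σq² = 2856, Σpq = 2628
nΣpq − ΣpΣq = 10512 − 11024 = -512
nΣp² − (Σp)² = 11696 − 11236 = 460; nΣq² − (Σq)² = 11424 − 10816 = 608
r = -512 / √(460 × 608) = -512 / 528.8478 ≈ -0.968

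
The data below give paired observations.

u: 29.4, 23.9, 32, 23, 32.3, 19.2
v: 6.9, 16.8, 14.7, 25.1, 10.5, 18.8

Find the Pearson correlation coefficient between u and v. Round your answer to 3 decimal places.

n = 6, Σu = 159.8, Σv = 92.8, Σu² = 4400.5, Σv² = 1639.64, Σuv = 2352.19
nΣuv − ΣuΣv = 14113.14 − 14829.44 = -716.3
nΣu² − (Σu)² = 26403 − 25536.04 = 866.96; nΣv² − (Σv)² = 9837.84 − 8611.84 = 1226
r = -716.3 / √(866.96 × 1226) = -716.3 / 1030.9670 ≈ -0.695

-0.695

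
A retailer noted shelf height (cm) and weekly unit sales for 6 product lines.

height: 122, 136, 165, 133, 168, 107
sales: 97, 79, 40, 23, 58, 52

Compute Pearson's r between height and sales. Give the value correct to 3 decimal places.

n = 6, Σx = 831, Σy = 349, Σx² = 117967, Σy² = 23847, Σxy = 47545
nΣxy − ΣxΣy = 285270 − 290019 = -4749
nΣx² − (Σx)² = 707802 − 690561 = 17241; nΣy² − (Σy)² = 143082 − 121801 = 21281
r = -4749 / √(17241 × 21281) = -4749 / 19154.7832 ≈ -0.248

-0.248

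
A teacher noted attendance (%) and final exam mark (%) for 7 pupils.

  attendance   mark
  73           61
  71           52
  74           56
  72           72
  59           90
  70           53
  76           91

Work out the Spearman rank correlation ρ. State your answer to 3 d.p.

0.286

Rank attendance: 5, 3, 6, 4, 1, 2, 7
Rank mark: 4, 1, 3, 5, 6, 2, 7
d = rank(attendance) − rank(mark): 1, 2, 3, -1, -5, 0, 0; Σd² = 40
ρ = 1 − 6Σd² / [n(n²−1)] = 1 − 6×40 / (7×48) = 1 − 240/336 ≈ 0.286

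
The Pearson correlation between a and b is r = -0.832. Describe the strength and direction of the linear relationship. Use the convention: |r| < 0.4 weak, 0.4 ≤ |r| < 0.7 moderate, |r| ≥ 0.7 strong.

strong negative

r = -0.832 < 0 so the relationship is negative.
|r| = 0.832, which falls in the strong range.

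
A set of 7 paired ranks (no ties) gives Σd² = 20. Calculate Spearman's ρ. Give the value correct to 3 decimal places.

0.643

ρ = 1 − 6Σd² / [n(n²−1)] = 1 − 6×20 / (7×48)
  = 1 − 120/336 = 1 − 0.3571 ≈ 0.643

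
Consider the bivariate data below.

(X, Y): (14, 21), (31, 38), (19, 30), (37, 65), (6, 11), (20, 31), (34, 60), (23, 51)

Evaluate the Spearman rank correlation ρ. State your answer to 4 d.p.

0.9762

Rank X: 2, 6, 3, 8, 1, 4, 7, 5
Rank Y: 2, 5, 3, 8, 1, 4, 7, 6
d = rank(X) − rank(Y): 0, 1, 0, 0, 0, 0, 0, -1; Σd² = 2
ρ = 1 − 6Σd² / [n(n²−1)] = 1 − 6×2 / (8×63) = 1 − 12/504 ≈ 0.9762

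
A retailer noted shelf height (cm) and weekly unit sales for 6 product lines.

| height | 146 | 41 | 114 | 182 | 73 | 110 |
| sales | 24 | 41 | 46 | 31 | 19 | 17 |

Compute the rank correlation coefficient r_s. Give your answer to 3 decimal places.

0.086

Rank height: 5, 1, 4, 6, 2, 3
Rank sales: 3, 5, 6, 4, 2, 1
d = rank(height) − rank(sales): 2, -4, -2, 2, 0, 2; Σd² = 32
ρ = 1 − 6Σd² / [n(n²−1)] = 1 − 6×32 / (6×35) = 1 − 192/210 ≈ 0.086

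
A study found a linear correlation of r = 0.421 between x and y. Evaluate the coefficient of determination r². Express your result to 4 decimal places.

0.1772

r² = (0.421)² = 0.1772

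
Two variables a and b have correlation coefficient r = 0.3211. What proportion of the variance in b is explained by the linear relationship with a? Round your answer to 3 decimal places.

0.103

r² = (0.3211)² = 0.103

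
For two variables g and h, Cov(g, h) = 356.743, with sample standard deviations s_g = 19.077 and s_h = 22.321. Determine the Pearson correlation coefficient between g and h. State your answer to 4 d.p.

0.8378

r = Cov(g,h) / (s_g · s_h) = 356.743 / (19.077 × 22.321)
  = 356.743 / 425.8177 ≈ 0.8378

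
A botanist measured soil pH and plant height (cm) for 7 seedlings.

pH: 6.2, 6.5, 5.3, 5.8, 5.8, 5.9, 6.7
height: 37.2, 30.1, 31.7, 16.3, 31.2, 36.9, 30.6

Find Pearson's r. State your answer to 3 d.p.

n = 7, Σx = 42.2, Σy = 214, Σx² = 255.76, Σy² = 6831.84, Σxy = 1292.53
nΣxy − ΣxΣy = 9047.71 − 9030.8 = 16.91
nΣx² − (Σx)² = 1790.32 − 1780.84 = 9.48; nΣy² − (Σy)² = 47822.88 − 45796 = 2026.88
r = 16.91 / √(9.48 × 2026.88) = 16.91 / 138.6175 ≈ 0.122

0.122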